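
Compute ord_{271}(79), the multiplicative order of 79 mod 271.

The order of 79 must divide φ(271) = 271 − 1 = 270 = 2 · 3^3 · 5.
Divisors of 270: 1, 2, 3, 5, 6, 9, 10, 15, 18, 27, 30, 45, 54, 90, 135, 270.
Test each divisor d:
79^1 ≡ 79
79^2 ≡ 8
79^3 ≡ 90
79^5 ≡ 178
79^6 ≡ 241
79^9 ≡ 10
79^10 ≡ 248
79^15 ≡ 242
79^18 ≡ 100
79^27 ≡ 187
79^30 ≡ 28
79^45 ≡ 1
The smallest such exponent is 45, so the order of 79 is 45.

45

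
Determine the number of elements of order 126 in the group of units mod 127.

36

φ(127) = 127 − 1 = 126 = 2 · 3^2 · 7.
In a cyclic group of order 126, there are φ(d) elements of order d for each divisor d of 126, and zero for non-divisors.
126 = 2 · 3^2 · 7 divides 126, and φ(126) = 36.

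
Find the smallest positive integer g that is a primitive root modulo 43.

φ(43) = 43 − 1 = 42 = 2 · 3 · 7.
g is a primitive root iff g^(42/q) ≢ 1 (mod 43) for each prime q ∈ {2, 3, 7}.
g = 2: 2^21 ≡ 42; 2^14 ≡ 1 — hits 1, so not a primitive root.
g = 3: 3^21 ≡ 42; 3^14 ≡ 36; 3^6 ≡ 41 — none is 1, so 3 is a primitive root.
The smallest primitive root modulo 43 is 3.

3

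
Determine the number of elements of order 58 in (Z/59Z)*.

28

φ(59) = 59 − 1 = 58 = 2 · 29.
(Z/59Z)^× is cyclic (|G| = 58); a cyclic group of order m has exactly φ(d) elements of each order d | m, and none otherwise.
58 = 2 · 29 divides 58, and φ(58) = 28.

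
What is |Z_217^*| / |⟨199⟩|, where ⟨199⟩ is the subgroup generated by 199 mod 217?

By Lagrange's theorem, ord_217(199) divides φ(217) = φ(7·31) = (7−1)·(31−1) = 6·30 = 180 = 2^2 · 3^2 · 5.
Divisors of 180: 1, 2, 3, 4, 5, 6, 9, 10, 12, 15, 18, 20, 30, 36, 45, 60, 90, 180.
Evaluate successive powers at the divisors of 180:
199^1 ≡ 199 (mod 217)
199^2 ≡ 107 (mod 217)
199^3 ≡ 27 (mod 217)
199^4 ≡ 165 (mod 217)
199^5 ≡ 68 (mod 217)
199^6 ≡ 78 (mod 217)
199^9 ≡ 153 (mod 217)
199^10 ≡ 67 (mod 217)
199^12 ≡ 8 (mod 217)
199^15 ≡ 216 (mod 217)
199^18 ≡ 190 (mod 217)
199^20 ≡ 149 (mod 217)
199^30 ≡ 1 (mod 217) ✓
The order of 199 is 30, so the subgroup it generates has 30 elements.
[(Z/217Z)^× : ⟨199⟩] = 180/30 = 6.

6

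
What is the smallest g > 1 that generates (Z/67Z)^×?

2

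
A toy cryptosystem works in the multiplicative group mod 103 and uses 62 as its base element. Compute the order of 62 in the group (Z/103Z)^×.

102

Since 62 ∈ (Z/103Z)^×, its order divides φ(103) = 103 − 1 = 102 = 2 · 3 · 17.
Divisors of 102: 1, 2, 3, 6, 17, 34, 51, 102.
Compute 62^d (mod 103) for the divisors d until we hit 1:
62^1 ≡ 62
62^2 ≡ 33
62^3 ≡ 89
62^6 ≡ 93
62^17 ≡ 47
62^34 ≡ 46
62^51 ≡ 102
62^102 ≡ 1
The smallest such exponent is 102, so the order of 62 is 102.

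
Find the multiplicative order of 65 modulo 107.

106

The order of 65 must divide φ(107) = 107 − 1 = 106 = 2 · 53.
Divisors of 106: 1, 2, 53, 106.
Check 65^d mod 107 for each divisor in increasing order:
65^1 ≡ 65 (mod 107)
65^2 ≡ 52 (mod 107)
65^53 ≡ 106 (mod 107)
65^106 ≡ 1 (mod 107) ✓
So ord_107(65) = 106.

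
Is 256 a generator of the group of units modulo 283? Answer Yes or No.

No

φ(283) = 283 − 1 = 282 = 2 · 3 · 47.
An element g generates (Z/283Z)^× iff g^(282/q) ≢ 1 (mod 283) for each prime q ∈ {2, 3, 47}.
256^141 ≡ 1 (mod 283)  [q = 2: ≡ 1 ✗]
256^94 ≡ 1 (mod 283)  [q = 3: ≡ 1 ✗]
256^6 ≡ 281 (mod 283)  [q = 47: ≢ 1 ✓]
The check at q = 2 fails, so 256 generates a proper subgroup.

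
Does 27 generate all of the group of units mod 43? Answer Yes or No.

No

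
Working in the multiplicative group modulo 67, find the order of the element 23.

33

By Lagrange's theorem, ord_67(23) divides φ(67) = 67 − 1 = 66 = 2 · 3 · 11.
Divisors of 66: 1, 2, 3, 6, 11, 22, 33, 66.
Check 23^d mod 67 for each divisor in increasing order:
23^1 ≡ 23 (mod 67)
23^2 ≡ 60 (mod 67)
23^3 ≡ 40 (mod 67)
23^6 ≡ 59 (mod 67)
23^11 ≡ 29 (mod 67)
23^22 ≡ 37 (mod 67)
23^33 ≡ 1 (mod 67) ✓
So ord_67(23) = 33.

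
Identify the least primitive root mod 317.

2

φ(317) = 317 − 1 = 316 = 2^2 · 79.
g is a primitive root iff g^(316/q) ≢ 1 (mod 317) for each prime q ∈ {2, 79}.
g = 2: 2^158 ≡ 316; 2^4 ≡ 16 — none is 1, so 2 is a primitive root.
Hence the least primitive root of 317 is 2.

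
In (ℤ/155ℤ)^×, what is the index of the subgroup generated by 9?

4

By Lagrange's theorem, ord_155(9) divides φ(155) = φ(5·31) = (5−1)·(31−1) = 4·30 = 120 = 2^3 · 3 · 5.
Divisors of 120: 1, 2, 3, 4, 5, 6, 8, 10, 12, 15, 20, 24, 30, 40, 60, 120.
Evaluate successive powers at the divisors of 120:
9^1 ≡ 9 (mod 155)
9^2 ≡ 81 (mod 155)
9^3 ≡ 109 (mod 155)
9^4 ≡ 51 (mod 155)
9^5 ≡ 149 (mod 155)
9^6 ≡ 101 (mod 155)
9^8 ≡ 121 (mod 155)
9^10 ≡ 36 (mod 155)
9^12 ≡ 126 (mod 155)
9^15 ≡ 94 (mod 155)
9^20 ≡ 56 (mod 155)
9^24 ≡ 66 (mod 155)
9^30 ≡ 1 (mod 155) ✓
The order of 9 is 30, so the subgroup it generates has 30 elements.
The index is φ(155) / ord(9) = 120 / 30 = 4.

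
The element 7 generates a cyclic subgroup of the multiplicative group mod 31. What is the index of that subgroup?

The order of 7 must divide φ(31) = 31 − 1 = 30 = 2 · 3 · 5.
Divisors of 30: 1, 2, 3, 5, 6, 10, 15, 30.
Check 7^d mod 31 for each divisor in increasing order:
7^1 ≡ 7
7^2 ≡ 18
7^3 ≡ 2
7^5 ≡ 5
7^6 ≡ 4
7^10 ≡ 25
7^15 ≡ 1
Thus |⟨7⟩| = ord(7) = 15.
[(Z/31Z)^× : ⟨7⟩] = 30/15 = 2.

2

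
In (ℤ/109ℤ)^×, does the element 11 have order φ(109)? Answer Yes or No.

φ(109) = 109 − 1 = 108 = 2^2 · 3^3.
11 is a primitive root mod 109 iff 11^(φ(109)/q) ≢ 1 for every prime q | φ(109), i.e. q ∈ {2, 3}.
11^54 ≡ 108 (mod 109)  [q = 2: ≢ 1 ✓]
11^36 ≡ 45 (mod 109)  [q = 3: ≢ 1 ✓]
All checks pass, so 11 has order 108 and is a primitive root modulo 109.

Yes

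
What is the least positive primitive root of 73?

φ(73) = 73 − 1 = 72 = 2^3 · 3^2.
Test candidates g = 2, 3, … against the prime factors q ∈ {2, 3} of φ(73): g is a generator iff g^(72/q) ≢ 1 for every such q.
g = 2: 2^36 ≡ 1 — hits 1, so not a primitive root.
g = 3: 3^36 ≡ 1 — hits 1, so not a primitive root.
g = 4: 4^36 ≡ 1 — hits 1, so not a primitive root.
g = 5: 5^36 ≡ 72; 5^24 ≡ 8 — none is 1, so 5 is a primitive root.
Hence the least primitive root of 73 is 5.

5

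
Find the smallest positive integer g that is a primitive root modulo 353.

φ(353) = 353 − 1 = 352 = 2^5 · 11.
g is a primitive root iff g^(352/q) ≢ 1 (mod 353) for each prime q ∈ {2, 11}.
g = 2: 2^176 ≡ 1 — hits 1, so not a primitive root.
g = 3: 3^176 ≡ 352; 3^32 ≡ 140 — none is 1, so 3 is a primitive root.
So 3 is the smallest generator of (Z/353Z)^×.

3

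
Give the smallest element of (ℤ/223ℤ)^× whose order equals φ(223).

3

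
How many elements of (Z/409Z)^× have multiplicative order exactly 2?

1

φ(409) = 409 − 1 = 408 = 2^3 · 3 · 17.
(Z/409Z)^× is cyclic (|G| = 408); a cyclic group of order m has exactly φ(d) elements of each order d | m, and none otherwise.
2 | 408, and φ(2) = 2 − 1 = 1.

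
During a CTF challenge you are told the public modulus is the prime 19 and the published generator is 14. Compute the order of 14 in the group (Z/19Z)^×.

18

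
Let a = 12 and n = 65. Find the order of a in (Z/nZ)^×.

ord(12) | φ(65) = φ(5·13) = (5−1)·(13−1) = 4·12 = 48 = 2^4 · 3.
Divisors of 48: 1, 2, 3, 4, 6, 8, 12, 16, 24, 48.
Compute 12^d (mod 65) for the divisors d until we hit 1:
12^1 ≡ 12
12^2 ≡ 14
12^3 ≡ 38
12^4 ≡ 1
Therefore the multiplicative order of 12 modulo 65 is 4.

4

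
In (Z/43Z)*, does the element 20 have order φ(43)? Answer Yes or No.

Yes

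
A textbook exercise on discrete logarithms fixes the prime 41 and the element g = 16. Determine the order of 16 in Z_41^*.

5

By Lagrange's theorem, ord_41(16) divides φ(41) = 41 − 1 = 40 = 2^3 · 5.
Divisors of 40: 1, 2, 4, 5, 8, 10, 20, 40.
Evaluate successive powers at the divisors of 40:
16^1 ≡ 16 (mod 41)
16^2 ≡ 10 (mod 41)
16^4 ≡ 18 (mod 41)
16^5 ≡ 1 (mod 41) ✓
Therefore the multiplicative order of 16 modulo 41 is 5.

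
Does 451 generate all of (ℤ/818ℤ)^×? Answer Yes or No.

Yes

φ(818) = φ(2)·φ(409) = 1·408 = 408 = 2^3 · 3 · 17.
An element g generates (Z/818Z)^× iff g^(408/q) ≢ 1 (mod 818) for each prime q ∈ {2, 3, 17}.
451^204 ≡ 817 (mod 818)  [q = 2: ≢ 1 ✓]
451^136 ≡ 53 (mod 818)  [q = 3: ≢ 1 ✓]
451^24 ≡ 589 (mod 818)  [q = 17: ≢ 1 ✓]
All checks pass, so 451 has order 408 and is a primitive root modulo 818.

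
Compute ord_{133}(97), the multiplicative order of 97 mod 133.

The order of 97 must divide φ(133) = φ(7·19) = (7−1)·(19−1) = 6·18 = 108 = 2^2 · 3^3.
Divisors of 108: 1, 2, 3, 4, 6, 9, 12, 18, 27, 36, 54, 108.
Evaluate successive powers at the divisors of 108:
97^1 ≡ 97
97^2 ≡ 99
97^3 ≡ 27
97^4 ≡ 92
97^6 ≡ 64
97^9 ≡ 132
97^12 ≡ 106
97^18 ≡ 1
Hence ord(97) = 18.

18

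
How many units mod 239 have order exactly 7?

6

φ(239) = 239 − 1 = 238 = 2 · 7 · 17.
Since (Z/239Z)^× is cyclic of order 238, the number of elements of order d is φ(d) when d | 238 and 0 otherwise.
7 | 238, and φ(7) = 7 − 1 = 6.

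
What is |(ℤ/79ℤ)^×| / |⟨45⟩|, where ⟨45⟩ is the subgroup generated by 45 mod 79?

ord(45) | φ(79) = 79 − 1 = 78 = 2 · 3 · 13.
Divisors of 78: 1, 2, 3, 6, 13, 26, 39, 78.
Test each divisor d:
45^1 ≡ 45 (mod 79)
45^2 ≡ 50 (mod 79)
45^3 ≡ 38 (mod 79)
45^6 ≡ 22 (mod 79)
45^13 ≡ 55 (mod 79)
45^26 ≡ 23 (mod 79)
45^39 ≡ 1 (mod 79) ✓
Thus |⟨45⟩| = ord(45) = 39.
[(Z/79Z)^× : ⟨45⟩] = 78/39 = 2.

2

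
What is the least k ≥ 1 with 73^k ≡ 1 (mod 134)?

By Lagrange's theorem, ord_134(73) divides φ(134) = φ(2)·φ(67) = 1·66 = 66 = 2 · 3 · 11.
Divisors of 66: 1, 2, 3, 6, 11, 22, 33, 66.
Test each divisor d:
73^1 ≡ 73
73^2 ≡ 103
73^3 ≡ 15
73^6 ≡ 91
73^11 ≡ 29
73^22 ≡ 37
73^33 ≡ 1
The smallest such exponent is 33, so the order of 73 is 33.

33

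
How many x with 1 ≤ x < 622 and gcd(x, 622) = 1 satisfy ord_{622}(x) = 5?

φ(622) = φ(2)·φ(311) = 1·310 = 310 = 2 · 5 · 31.
In a cyclic group of order 310, there are φ(d) elements of order d for each divisor d of 310, and zero for non-divisors.
5 | 310, and φ(5) = 5 − 1 = 4.

4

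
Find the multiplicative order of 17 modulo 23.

22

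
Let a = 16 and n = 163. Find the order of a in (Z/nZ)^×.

81

Since 16 ∈ (Z/163Z)^×, its order divides φ(163) = 163 − 1 = 162 = 2 · 3^4.
Divisors of 162: 1, 2, 3, 6, 9, 18, 27, 54, 81, 162.
Compute 16^d (mod 163) for the divisors d until we hit 1:
16^1 ≡ 16 (mod 163)
16^2 ≡ 93 (mod 163)
16^3 ≡ 21 (mod 163)
16^6 ≡ 115 (mod 163)
16^9 ≡ 133 (mod 163)
16^18 ≡ 85 (mod 163)
16^27 ≡ 58 (mod 163)
16^54 ≡ 104 (mod 163)
16^81 ≡ 1 (mod 163) ✓
Hence ord(16) = 81.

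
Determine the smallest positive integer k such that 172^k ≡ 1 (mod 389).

Since 172 ∈ (Z/389Z)^×, its order divides φ(389) = 389 − 1 = 388 = 2^2 · 97.
Divisors of 388: 1, 2, 4, 97, 194, 388.
Check 172^d mod 389 for each divisor in increasing order:
172^1 ≡ 172 (mod 389)
172^2 ≡ 20 (mod 389)
172^4 ≡ 11 (mod 389)
172^97 ≡ 274 (mod 389)
172^194 ≡ 388 (mod 389)
172^388 ≡ 1 (mod 389) ✓
Hence ord(172) = 388.

388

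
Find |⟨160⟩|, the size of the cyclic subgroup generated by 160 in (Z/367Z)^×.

Since 160 ∈ (Z/367Z)^×, its order divides φ(367) = 367 − 1 = 366 = 2 · 3 · 61.
Divisors of 366: 1, 2, 3, 6, 61, 122, 183, 366.
Check 160^d mod 367 for each divisor in increasing order:
160^1 ≡ 160 (mod 367)
160^2 ≡ 277 (mod 367)
160^3 ≡ 280 (mod 367)
160^6 ≡ 229 (mod 367)
160^61 ≡ 84 (mod 367)
160^122 ≡ 83 (mod 367)
160^183 ≡ 366 (mod 367)
160^366 ≡ 1 (mod 367) ✓
Therefore the multiplicative order of 160 modulo 367 is 366.

366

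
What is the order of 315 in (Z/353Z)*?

176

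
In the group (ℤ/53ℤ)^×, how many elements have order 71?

0

φ(53) = 53 − 1 = 52 = 2^2 · 13.
In a cyclic group of order 52, there are φ(d) elements of order d for each divisor d of 52, and zero for non-divisors.
71 does not divide 52, so no element of (Z/53Z)^× has order 71.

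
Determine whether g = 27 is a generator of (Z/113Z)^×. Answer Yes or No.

φ(113) = 113 − 1 = 112 = 2^4 · 7.
27 is a primitive root mod 113 iff 27^(φ(113)/q) ≢ 1 for every prime q | φ(113), i.e. q ∈ {2, 7}.
27^56 ≡ 112 (mod 113)  [q = 2: ≢ 1 ✓]
27^16 ≡ 16 (mod 113)  [q = 7: ≢ 1 ✓]
Every test exponent gives a nontrivial residue, hence 27 generates the full group.

Yes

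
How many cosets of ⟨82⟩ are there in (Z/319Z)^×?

Since 82 ∈ (Z/319Z)^×, its order divides φ(319) = φ(11·29) = (11−1)·(29−1) = 10·28 = 280 = 2^3 · 5 · 7.
Divisors of 280: 1, 2, 4, 5, 7, 8, 10, 14, 20, 28, 35, 40, 56, 70, 140, 280.
Test each divisor d:
82^1 ≡ 82
82^2 ≡ 25
82^4 ≡ 306
82^5 ≡ 210
82^7 ≡ 146
82^8 ≡ 169
82^10 ≡ 78
82^14 ≡ 262
82^20 ≡ 23
82^28 ≡ 59
82^35 ≡ 1
Thus |⟨82⟩| = ord(82) = 35.
Index = |(Z/319Z)^×| / |⟨82⟩| = 280 / 35 = 8.

8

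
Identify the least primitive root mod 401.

φ(401) = 401 − 1 = 400 = 2^4 · 5^2.
g is a primitive root iff g^(400/q) ≢ 1 (mod 401) for each prime q ∈ {2, 5}.
g = 2: 2^200 ≡ 1 — hits 1, so not a primitive root.
g = 3: 3^200 ≡ 400; 3^80 ≡ 72 — none is 1, so 3 is a primitive root.
The smallest primitive root modulo 401 is 3.

3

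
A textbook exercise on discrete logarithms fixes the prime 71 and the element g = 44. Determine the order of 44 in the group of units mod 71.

The order of 44 must divide φ(71) = 71 − 1 = 70 = 2 · 5 · 7.
Divisors of 70: 1, 2, 5, 7, 10, 14, 35, 70.
Test each divisor d:
44^1 ≡ 44 (mod 71)
44^2 ≡ 19 (mod 71)
44^5 ≡ 51 (mod 71)
44^7 ≡ 46 (mod 71)
44^10 ≡ 45 (mod 71)
44^14 ≡ 57 (mod 71)
44^35 ≡ 70 (mod 71)
44^70 ≡ 1 (mod 71) ✓
Therefore the multiplicative order of 44 modulo 71 is 70.

70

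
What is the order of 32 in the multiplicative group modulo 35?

Since 32 ∈ (Z/35Z)^×, its order divides φ(35) = φ(5·7) = (5−1)·(7−1) = 4·6 = 24 = 2^3 · 3.
Divisors of 24: 1, 2, 3, 4, 6, 8, 12, 24.
Evaluate successive powers at the divisors of 24:
32^1 ≡ 32
32^2 ≡ 9
32^3 ≡ 8
32^4 ≡ 11
32^6 ≡ 29
32^8 ≡ 16
32^12 ≡ 1
Hence ord(32) = 12.

12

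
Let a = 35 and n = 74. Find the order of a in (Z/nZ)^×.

36

The order of 35 must divide φ(74) = φ(2)·φ(37) = 1·36 = 36 = 2^2 · 3^2.
Divisors of 36: 1, 2, 3, 4, 6, 9, 12, 18, 36.
Compute 35^d (mod 74) for the divisors d until we hit 1:
35^1 ≡ 35 (mod 74)
35^2 ≡ 41 (mod 74)
35^3 ≡ 29 (mod 74)
35^4 ≡ 53 (mod 74)
35^6 ≡ 27 (mod 74)
35^9 ≡ 43 (mod 74)
35^12 ≡ 63 (mod 74)
35^18 ≡ 73 (mod 74)
35^36 ≡ 1 (mod 74) ✓
Hence ord(35) = 36.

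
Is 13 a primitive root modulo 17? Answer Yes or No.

No

φ(17) = 17 − 1 = 16 = 2^4.
Test 13^(16/q) mod 17 for each prime factor q of 16:
13^8 ≡ 1 (mod 17)  [q = 2: ≡ 1 ✗]
13^8 ≡ 1 shows ord(13) | 8, strictly less than φ(17); not a primitive root.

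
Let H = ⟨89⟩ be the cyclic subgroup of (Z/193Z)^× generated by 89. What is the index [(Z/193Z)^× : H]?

3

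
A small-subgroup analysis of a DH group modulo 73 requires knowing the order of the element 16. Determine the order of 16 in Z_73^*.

9

ord(16) | φ(73) = 73 − 1 = 72 = 2^3 · 3^2.
Divisors of 72: 1, 2, 3, 4, 6, 8, 9, 12, 18, 24, 36, 72.
Evaluate successive powers at the divisors of 72:
16^1 ≡ 16 (mod 73)
16^2 ≡ 37 (mod 73)
16^3 ≡ 8 (mod 73)
16^4 ≡ 55 (mod 73)
16^6 ≡ 64 (mod 73)
16^8 ≡ 32 (mod 73)
16^9 ≡ 1 (mod 73) ✓
Hence ord(16) = 9.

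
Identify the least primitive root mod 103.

5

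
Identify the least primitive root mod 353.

3

φ(353) = 353 − 1 = 352 = 2^5 · 11.
g is a primitive root iff g^(352/q) ≢ 1 (mod 353) for each prime q ∈ {2, 11}.
g = 2: 2^176 ≡ 1 — hits 1, so not a primitive root.
g = 3: 3^176 ≡ 352; 3^32 ≡ 140 — none is 1, so 3 is a primitive root.
So 3 is the smallest generator of (Z/353Z)^×.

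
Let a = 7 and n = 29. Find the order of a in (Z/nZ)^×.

7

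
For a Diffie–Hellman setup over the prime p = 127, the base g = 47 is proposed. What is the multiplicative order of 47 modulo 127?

ord(47) | φ(127) = 127 − 1 = 126 = 2 · 3^2 · 7.
Divisors of 126: 1, 2, 3, 6, 7, 9, 14, 18, 21, 42, 63, 126.
Evaluate successive powers at the divisors of 126:
47^1 ≡ 47 (mod 127)
47^2 ≡ 50 (mod 127)
47^3 ≡ 64 (mod 127)
47^6 ≡ 32 (mod 127)
47^7 ≡ 107 (mod 127)
47^9 ≡ 16 (mod 127)
47^14 ≡ 19 (mod 127)
47^18 ≡ 2 (mod 127)
47^21 ≡ 1 (mod 127) ✓
Hence ord(47) = 21.

21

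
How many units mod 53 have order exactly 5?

0

φ(53) = 53 − 1 = 52 = 2^2 · 13.
(Z/53Z)^× is cyclic (|G| = 52); a cyclic group of order m has exactly φ(d) elements of each order d | m, and none otherwise.
5 does not divide 52, so no element of (Z/53Z)^× has order 5.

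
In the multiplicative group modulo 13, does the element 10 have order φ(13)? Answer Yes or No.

No

φ(13) = 13 − 1 = 12 = 2^2 · 3.
An element g generates (Z/13Z)^× iff g^(12/q) ≢ 1 (mod 13) for each prime q ∈ {2, 3}.
10^6 ≡ 1 (mod 13)  [q = 2: ≡ 1 ✗]
10^4 ≡ 3 (mod 13)  [q = 3: ≢ 1 ✓]
10^6 ≡ 1 shows ord(10) | 6, strictly less than φ(13); not a primitive root.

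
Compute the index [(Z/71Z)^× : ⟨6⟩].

2

ord(6) | φ(71) = 71 − 1 = 70 = 2 · 5 · 7.
Divisors of 70: 1, 2, 5, 7, 10, 14, 35, 70.
Evaluate successive powers at the divisors of 70:
6^1 ≡ 6 (mod 71)
6^2 ≡ 36 (mod 71)
6^5 ≡ 37 (mod 71)
6^7 ≡ 54 (mod 71)
6^10 ≡ 20 (mod 71)
6^14 ≡ 5 (mod 71)
6^35 ≡ 1 (mod 71) ✓
Thus |⟨6⟩| = ord(6) = 35.
Index = |(Z/71Z)^×| / |⟨6⟩| = 70 / 35 = 2.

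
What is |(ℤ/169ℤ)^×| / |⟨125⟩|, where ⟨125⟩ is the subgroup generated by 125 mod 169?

3

The order of 125 must divide φ(169) = φ(13^2) = 13·(13−1) = 156 = 2^2 · 3 · 13.
Divisors of 156: 1, 2, 3, 4, 6, 12, 13, 26, 39, 52, 78, 156.
Check 125^d mod 169 for each divisor in increasing order:
125^1 ≡ 125 (mod 169)
125^2 ≡ 77 (mod 169)
125^3 ≡ 161 (mod 169)
125^4 ≡ 14 (mod 169)
125^6 ≡ 64 (mod 169)
125^12 ≡ 40 (mod 169)
125^13 ≡ 99 (mod 169)
125^26 ≡ 168 (mod 169)
125^39 ≡ 70 (mod 169)
125^52 ≡ 1 (mod 169) ✓
Thus |⟨125⟩| = ord(125) = 52.
[(Z/169Z)^× : ⟨125⟩] = 156/52 = 3.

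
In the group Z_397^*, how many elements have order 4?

2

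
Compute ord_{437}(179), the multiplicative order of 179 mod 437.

66

The order of 179 must divide φ(437) = φ(19·23) = (19−1)·(23−1) = 18·22 = 396 = 2^2 · 3^2 · 11.
Divisors of 396: 1, 2, 3, 4, 6, 9, 11, 12, 18, 22, 33, 36, 44, 66, 99, 132, 198, 396.
Evaluate successive powers at the divisors of 396:
179^1 ≡ 179 (mod 437)
179^2 ≡ 140 (mod 437)
179^3 ≡ 151 (mod 437)
179^4 ≡ 372 (mod 437)
179^6 ≡ 77 (mod 437)
179^9 ≡ 265 (mod 437)
179^11 ≡ 392 (mod 437)
179^12 ≡ 248 (mod 437)
179^18 ≡ 305 (mod 437)
179^22 ≡ 277 (mod 437)
179^33 ≡ 208 (mod 437)
179^36 ≡ 381 (mod 437)
179^44 ≡ 254 (mod 437)
179^66 ≡ 1 (mod 437) ✓
The smallest such exponent is 66, so the order of 179 is 66.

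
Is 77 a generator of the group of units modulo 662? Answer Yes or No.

φ(662) = φ(2)·φ(331) = 1·330 = 330 = 2 · 3 · 5 · 11.
Test 77^(330/q) mod 662 for each prime factor q of 330:
77^165 ≡ 1 (mod 662)  [q = 2: ≡ 1 ✗]
77^110 ≡ 31 (mod 662)  [q = 3: ≢ 1 ✓]
77^66 ≡ 323 (mod 662)  [q = 5: ≢ 1 ✓]
77^30 ≡ 451 (mod 662)  [q = 11: ≢ 1 ✓]
Since 77^165 ≡ 1, the order of 77 divides 165 < 330, so 77 is not a primitive root.

No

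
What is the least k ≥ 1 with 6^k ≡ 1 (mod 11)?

10

By Lagrange's theorem, ord_11(6) divides φ(11) = 11 − 1 = 10 = 2 · 5.
Divisors of 10: 1, 2, 5, 10.
Test each divisor d:
6^1 ≡ 6
6^2 ≡ 3
6^5 ≡ 10
6^10 ≡ 1
So ord_11(6) = 10.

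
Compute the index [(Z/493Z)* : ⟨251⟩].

16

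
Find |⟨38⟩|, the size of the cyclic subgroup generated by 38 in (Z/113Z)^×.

112

The order of 38 must divide φ(113) = 113 − 1 = 112 = 2^4 · 7.
Divisors of 112: 1, 2, 4, 7, 8, 14, 16, 28, 56, 112.
Compute 38^d (mod 113) for the divisors d until we hit 1:
38^1 ≡ 38 (mod 113)
38^2 ≡ 88 (mod 113)
38^4 ≡ 60 (mod 113)
38^7 ≡ 65 (mod 113)
38^8 ≡ 97 (mod 113)
38^14 ≡ 44 (mod 113)
38^16 ≡ 30 (mod 113)
38^28 ≡ 15 (mod 113)
38^56 ≡ 112 (mod 113)
38^112 ≡ 1 (mod 113) ✓
Therefore the multiplicative order of 38 modulo 113 is 112.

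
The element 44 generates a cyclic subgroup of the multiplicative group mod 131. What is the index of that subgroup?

2

By Lagrange's theorem, ord_131(44) divides φ(131) = 131 − 1 = 130 = 2 · 5 · 13.
Divisors of 130: 1, 2, 5, 10, 13, 26, 65, 130.
Compute 44^d (mod 131) for the divisors d until we hit 1:
44^1 ≡ 44
44^2 ≡ 102
44^5 ≡ 62
44^10 ≡ 45
44^13 ≡ 89
44^26 ≡ 61
44^65 ≡ 1
The order of 44 is 65, so the subgroup it generates has 65 elements.
Index = |(Z/131Z)^×| / |⟨44⟩| = 130 / 65 = 2.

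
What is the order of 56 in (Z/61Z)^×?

15

Since 56 ∈ (Z/61Z)^×, its order divides φ(61) = 61 − 1 = 60 = 2^2 · 3 · 5.
Divisors of 60: 1, 2, 3, 4, 5, 6, 10, 12, 15, 20, 30, 60.
Evaluate successive powers at the divisors of 60:
56^1 ≡ 56 (mod 61)
56^2 ≡ 25 (mod 61)
56^3 ≡ 58 (mod 61)
56^4 ≡ 15 (mod 61)
56^5 ≡ 47 (mod 61)
56^6 ≡ 9 (mod 61)
56^10 ≡ 13 (mod 61)
56^12 ≡ 20 (mod 61)
56^15 ≡ 1 (mod 61) ✓
Therefore the multiplicative order of 56 modulo 61 is 15.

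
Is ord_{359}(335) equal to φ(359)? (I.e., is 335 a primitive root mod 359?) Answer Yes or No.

Yes

φ(359) = 359 − 1 = 358 = 2 · 179.
An element g generates (Z/359Z)^× iff g^(358/q) ≢ 1 (mod 359) for each prime q ∈ {2, 179}.
335^179 ≡ 358 (mod 359)  [q = 2: ≢ 1 ✓]
335^2 ≡ 217 (mod 359)  [q = 179: ≢ 1 ✓]
All checks pass, so 335 has order 358 and is a primitive root modulo 359.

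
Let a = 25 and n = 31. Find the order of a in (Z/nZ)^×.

By Lagrange's theorem, ord_31(25) divides φ(31) = 31 − 1 = 30 = 2 · 3 · 5.
Divisors of 30: 1, 2, 3, 5, 6, 10, 15, 30.
Compute 25^d (mod 31) for the divisors d until we hit 1:
25^1 ≡ 25 (mod 31)
25^2 ≡ 5 (mod 31)
25^3 ≡ 1 (mod 31) ✓
Therefore the multiplicative order of 25 modulo 31 is 3.

3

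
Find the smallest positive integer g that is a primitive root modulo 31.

φ(31) = 31 − 1 = 30 = 2 · 3 · 5.
Test candidates g = 2, 3, … against the prime factors q ∈ {2, 3, 5} of φ(31): g is a generator iff g^(30/q) ≢ 1 for every such q.
g = 2: 2^15 ≡ 1 — hits 1, so not a primitive root.
g = 3: 3^15 ≡ 30; 3^10 ≡ 25; 3^6 ≡ 16 — none is 1, so 3 is a primitive root.
So 3 is the smallest generator of (Z/31Z)^×.

3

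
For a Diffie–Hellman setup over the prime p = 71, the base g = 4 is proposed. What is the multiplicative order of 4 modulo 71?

35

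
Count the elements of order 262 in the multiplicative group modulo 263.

φ(263) = 263 − 1 = 262 = 2 · 131.
Since (Z/263Z)^× is cyclic of order 262, the number of elements of order d is φ(d) when d | 262 and 0 otherwise.
262 = 2 · 131 divides 262, and φ(262) = 130.

130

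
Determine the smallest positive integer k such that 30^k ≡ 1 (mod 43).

ord(30) | φ(43) = 43 − 1 = 42 = 2 · 3 · 7.
Divisors of 42: 1, 2, 3, 6, 7, 14, 21, 42.
Check 30^d mod 43 for each divisor in increasing order:
30^1 ≡ 30
30^2 ≡ 40
30^3 ≡ 39
30^6 ≡ 16
30^7 ≡ 7
30^14 ≡ 6
30^21 ≡ 42
30^42 ≡ 1
The smallest such exponent is 42, so the order of 30 is 42.

42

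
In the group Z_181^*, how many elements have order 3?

φ(181) = 181 − 1 = 180 = 2^2 · 3^2 · 5.
(Z/181Z)^× is cyclic (|G| = 180); a cyclic group of order m has exactly φ(d) elements of each order d | m, and none otherwise.
3 | 180, and φ(3) = 3 − 1 = 2.

2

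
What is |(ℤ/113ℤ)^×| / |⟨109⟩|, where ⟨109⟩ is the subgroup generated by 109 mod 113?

16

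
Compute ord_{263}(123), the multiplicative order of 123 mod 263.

262

The order of 123 must divide φ(263) = 263 − 1 = 262 = 2 · 131.
Divisors of 262: 1, 2, 131, 262.
Compute 123^d (mod 263) for the divisors d until we hit 1:
123^1 ≡ 123 (mod 263)
123^2 ≡ 138 (mod 263)
123^131 ≡ 262 (mod 263)
123^262 ≡ 1 (mod 263) ✓
The smallest such exponent is 262, so the order of 123 is 262.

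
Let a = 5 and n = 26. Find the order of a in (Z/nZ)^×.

4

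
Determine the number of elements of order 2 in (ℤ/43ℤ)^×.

1

φ(43) = 43 − 1 = 42 = 2 · 3 · 7.
Since (Z/43Z)^× is cyclic of order 42, the number of elements of order d is φ(d) when d | 42 and 0 otherwise.
2 | 42, and φ(2) = 2 − 1 = 1.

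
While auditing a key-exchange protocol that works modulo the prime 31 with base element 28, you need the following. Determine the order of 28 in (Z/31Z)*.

By Lagrange's theorem, ord_31(28) divides φ(31) = 31 − 1 = 30 = 2 · 3 · 5.
Divisors of 30: 1, 2, 3, 5, 6, 10, 15, 30.
Test each divisor d:
28^1 ≡ 28 (mod 31)
28^2 ≡ 9 (mod 31)
28^3 ≡ 4 (mod 31)
28^5 ≡ 5 (mod 31)
28^6 ≡ 16 (mod 31)
28^10 ≡ 25 (mod 31)
28^15 ≡ 1 (mod 31) ✓
So ord_31(28) = 15.

15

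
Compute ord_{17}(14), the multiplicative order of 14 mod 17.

16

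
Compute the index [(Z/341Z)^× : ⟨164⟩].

By Lagrange's theorem, ord_341(164) divides φ(341) = φ(11·31) = (11−1)·(31−1) = 10·30 = 300 = 2^2 · 3 · 5^2.
Divisors of 300: 1, 2, 3, 4, 5, 6, 10, 12, 15, 20, 25, 30, 50, 60, 75, 100, 150, 300.
Evaluate successive powers at the divisors of 300:
164^1 ≡ 164 (mod 341)
164^2 ≡ 298 (mod 341)
164^3 ≡ 109 (mod 341)
164^4 ≡ 144 (mod 341)
164^5 ≡ 87 (mod 341)
164^6 ≡ 287 (mod 341)
164^10 ≡ 67 (mod 341)
164^12 ≡ 188 (mod 341)
164^15 ≡ 32 (mod 341)
164^20 ≡ 56 (mod 341)
164^25 ≡ 98 (mod 341)
164^30 ≡ 1 (mod 341) ✓
So ord_341(164) = 30, hence |⟨164⟩| = 30.
Index = |(Z/341Z)^×| / |⟨164⟩| = 300 / 30 = 10.

10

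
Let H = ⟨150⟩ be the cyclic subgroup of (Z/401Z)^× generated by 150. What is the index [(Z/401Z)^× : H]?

ord(150) | φ(401) = 401 − 1 = 400 = 2^4 · 5^2.
Divisors of 400: 1, 2, 4, 5, 8, 10, 16, 20, 25, 40, 50, 80, 100, 200, 400.
Compute 150^d (mod 401) for the divisors d until we hit 1:
150^1 ≡ 150
150^2 ≡ 44
150^4 ≡ 332
150^5 ≡ 76
150^8 ≡ 350
150^10 ≡ 162
150^16 ≡ 195
150^20 ≡ 179
150^25 ≡ 371
150^40 ≡ 362
150^50 ≡ 98
150^80 ≡ 318
150^100 ≡ 381
150^200 ≡ 400
150^400 ≡ 1
The order of 150 is 400, so the subgroup it generates has 400 elements.
Index = |(Z/401Z)^×| / |⟨150⟩| = 400 / 400 = 1.

1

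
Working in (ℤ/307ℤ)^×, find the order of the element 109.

153

Since 109 ∈ (Z/307Z)^×, its order divides φ(307) = 307 − 1 = 306 = 2 · 3^2 · 17.
Divisors of 306: 1, 2, 3, 6, 9, 17, 18, 34, 51, 102, 153, 306.
Test each divisor d:
109^1 ≡ 109 (mod 307)
109^2 ≡ 215 (mod 307)
109^3 ≡ 103 (mod 307)
109^6 ≡ 171 (mod 307)
109^9 ≡ 114 (mod 307)
109^17 ≡ 46 (mod 307)
109^18 ≡ 102 (mod 307)
109^34 ≡ 274 (mod 307)
109^51 ≡ 17 (mod 307)
109^102 ≡ 289 (mod 307)
109^153 ≡ 1 (mod 307) ✓
Hence ord(109) = 153.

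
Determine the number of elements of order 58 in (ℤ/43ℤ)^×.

φ(43) = 43 − 1 = 42 = 2 · 3 · 7.
(Z/43Z)^× is cyclic (|G| = 42); a cyclic group of order m has exactly φ(d) elements of each order d | m, and none otherwise.
58 does not divide 42, so no element of (Z/43Z)^× has order 58.

0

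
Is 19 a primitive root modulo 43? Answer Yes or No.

Yes

φ(43) = 43 − 1 = 42 = 2 · 3 · 7.
It suffices to check that the order of 19 is not a proper divisor of 42: compute 19^(42/q) for q ∈ {2, 3, 7}.
19^21 ≡ 42 (mod 43)  [q = 2: ≢ 1 ✓]
19^14 ≡ 36 (mod 43)  [q = 3: ≢ 1 ✓]
19^6 ≡ 11 (mod 43)  [q = 7: ≢ 1 ✓]
Every test exponent gives a nontrivial residue, hence 19 generates the full group.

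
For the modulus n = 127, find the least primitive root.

3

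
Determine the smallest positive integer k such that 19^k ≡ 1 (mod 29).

28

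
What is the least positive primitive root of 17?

φ(17) = 17 − 1 = 16 = 2^4.
Test candidates g = 2, 3, … against the prime factors q ∈ {2} of φ(17): g is a generator iff g^(16/q) ≢ 1 for every such q.
g = 2: 2^8 ≡ 1 — hits 1, so not a primitive root.
g = 3: 3^8 ≡ 16 — none is 1, so 3 is a primitive root.
So 3 is the smallest generator of (Z/17Z)^×.

3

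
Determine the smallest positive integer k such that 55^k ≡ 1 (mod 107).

The order of 55 must divide φ(107) = 107 − 1 = 106 = 2 · 53.
Divisors of 106: 1, 2, 53, 106.
Check 55^d mod 107 for each divisor in increasing order:
55^1 ≡ 55
55^2 ≡ 29
55^53 ≡ 106
55^106 ≡ 1
The smallest such exponent is 106, so the order of 55 is 106.

106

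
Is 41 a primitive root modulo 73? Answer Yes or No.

φ(73) = 73 − 1 = 72 = 2^3 · 3^2.
Test 41^(72/q) mod 73 for each prime factor q of 72:
41^36 ≡ 1 (mod 73)  [q = 2: ≡ 1 ✗]
41^24 ≡ 8 (mod 73)  [q = 3: ≢ 1 ✓]
41^36 ≡ 1 shows ord(41) | 36, strictly less than φ(73); not a primitive root.

No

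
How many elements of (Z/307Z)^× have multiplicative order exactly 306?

96

φ(307) = 307 − 1 = 306 = 2 · 3^2 · 17.
(Z/307Z)^× is cyclic (|G| = 306); a cyclic group of order m has exactly φ(d) elements of each order d | m, and none otherwise.
306 = 2 · 3^2 · 17 divides 306, and φ(306) = 96.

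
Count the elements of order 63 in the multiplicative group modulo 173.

0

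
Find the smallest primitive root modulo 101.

φ(101) = 101 − 1 = 100 = 2^2 · 5^2.
Test candidates g = 2, 3, … against the prime factors q ∈ {2, 5} of φ(101): g is a generator iff g^(100/q) ≢ 1 for every such q.
g = 2: 2^50 ≡ 100; 2^20 ≡ 95 — none is 1, so 2 is a primitive root.
Hence the least primitive root of 101 is 2.

2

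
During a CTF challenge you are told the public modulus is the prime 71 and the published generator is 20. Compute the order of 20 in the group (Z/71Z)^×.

7

Since 20 ∈ (Z/71Z)^×, its order divides φ(71) = 71 − 1 = 70 = 2 · 5 · 7.
Divisors of 70: 1, 2, 5, 7, 10, 14, 35, 70.
Test each divisor d:
20^1 ≡ 20 (mod 71)
20^2 ≡ 45 (mod 71)
20^5 ≡ 30 (mod 71)
20^7 ≡ 1 (mod 71) ✓
The smallest such exponent is 7, so the order of 20 is 7.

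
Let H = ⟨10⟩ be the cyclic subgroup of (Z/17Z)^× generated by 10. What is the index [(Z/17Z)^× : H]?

Since 10 ∈ (Z/17Z)^×, its order divides φ(17) = 17 − 1 = 16 = 2^4.
Divisors of 16: 1, 2, 4, 8, 16.
Test each divisor d:
10^1 ≡ 10 (mod 17)
10^2 ≡ 15 (mod 17)
10^4 ≡ 4 (mod 17)
10^8 ≡ 16 (mod 17)
10^16 ≡ 1 (mod 17) ✓
The order of 10 is 16, so the subgroup it generates has 16 elements.
[(Z/17Z)^× : ⟨10⟩] = 16/16 = 1.

1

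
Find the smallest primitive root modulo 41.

φ(41) = 41 − 1 = 40 = 2^3 · 5.
g is a primitive root iff g^(40/q) ≢ 1 (mod 41) for each prime q ∈ {2, 5}.
g = 2: 2^20 ≡ 1 — hits 1, so not a primitive root.
g = 3: 3^20 ≡ 40; 3^8 ≡ 1 — hits 1, so not a primitive root.
g = 4: 4^20 ≡ 1 — hits 1, so not a primitive root.
g = 5: 5^20 ≡ 1 — hits 1, so not a primitive root.
g = 6: 6^20 ≡ 40; 6^8 ≡ 10 — none is 1, so 6 is a primitive root.
Hence the least primitive root of 41 is 6.

6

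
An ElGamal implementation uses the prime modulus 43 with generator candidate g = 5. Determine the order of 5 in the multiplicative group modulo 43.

42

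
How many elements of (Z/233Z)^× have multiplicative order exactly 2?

1

φ(233) = 233 − 1 = 232 = 2^3 · 29.
(Z/233Z)^× is cyclic (|G| = 232); a cyclic group of order m has exactly φ(d) elements of each order d | m, and none otherwise.
2 | 232, and φ(2) = 2 − 1 = 1.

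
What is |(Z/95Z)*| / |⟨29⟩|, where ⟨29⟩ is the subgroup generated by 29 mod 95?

By Lagrange's theorem, ord_95(29) divides φ(95) = φ(5·19) = (5−1)·(19−1) = 4·18 = 72 = 2^3 · 3^2.
Divisors of 72: 1, 2, 3, 4, 6, 8, 9, 12, 18, 24, 36, 72.
Compute 29^d (mod 95) for the divisors d until we hit 1:
29^1 ≡ 29 (mod 95)
29^2 ≡ 81 (mod 95)
29^3 ≡ 69 (mod 95)
29^4 ≡ 6 (mod 95)
29^6 ≡ 11 (mod 95)
29^8 ≡ 36 (mod 95)
29^9 ≡ 94 (mod 95)
29^12 ≡ 26 (mod 95)
29^18 ≡ 1 (mod 95) ✓
The order of 29 is 18, so the subgroup it generates has 18 elements.
Index = |(Z/95Z)^×| / |⟨29⟩| = 72 / 18 = 4.

4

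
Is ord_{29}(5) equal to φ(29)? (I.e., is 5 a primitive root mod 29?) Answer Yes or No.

No

φ(29) = 29 − 1 = 28 = 2^2 · 7.
It suffices to check that the order of 5 is not a proper divisor of 28: compute 5^(28/q) for q ∈ {2, 7}.
5^14 ≡ 1 (mod 29)  [q = 2: ≡ 1 ✗]
5^4 ≡ 16 (mod 29)  [q = 7: ≢ 1 ✓]
Since 5^14 ≡ 1, the order of 5 divides 14 < 28, so 5 is not a primitive root.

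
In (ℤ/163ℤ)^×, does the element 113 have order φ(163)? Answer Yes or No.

No

φ(163) = 163 − 1 = 162 = 2 · 3^4.
113 is a primitive root mod 163 iff 113^(φ(163)/q) ≢ 1 for every prime q | φ(163), i.e. q ∈ {2, 3}.
113^81 ≡ 1 (mod 163)  [q = 2: ≡ 1 ✗]
113^54 ≡ 104 (mod 163)  [q = 3: ≢ 1 ✓]
113^81 ≡ 1 shows ord(113) | 81, strictly less than φ(163); not a primitive root.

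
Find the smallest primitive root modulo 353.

3

φ(353) = 353 − 1 = 352 = 2^5 · 11.
g is a primitive root iff g^(352/q) ≢ 1 (mod 353) for each prime q ∈ {2, 11}.
g = 2: 2^176 ≡ 1 — hits 1, so not a primitive root.
g = 3: 3^176 ≡ 352; 3^32 ≡ 140 — none is 1, so 3 is a primitive root.
The smallest primitive root modulo 353 is 3.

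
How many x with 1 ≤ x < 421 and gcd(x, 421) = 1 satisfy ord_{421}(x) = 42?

φ(421) = 421 − 1 = 420 = 2^2 · 3 · 5 · 7.
In a cyclic group of order 420, there are φ(d) elements of order d for each divisor d of 420, and zero for non-divisors.
42 = 2 · 3 · 7 divides 420, and φ(42) = 12.

12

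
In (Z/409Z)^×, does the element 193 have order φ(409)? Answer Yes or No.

No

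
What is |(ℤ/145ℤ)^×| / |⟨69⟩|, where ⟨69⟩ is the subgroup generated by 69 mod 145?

4

ord(69) | φ(145) = φ(5·29) = (5−1)·(29−1) = 4·28 = 112 = 2^4 · 7.
Divisors of 112: 1, 2, 4, 7, 8, 14, 16, 28, 56, 112.
Compute 69^d (mod 145) for the divisors d until we hit 1:
69^1 ≡ 69
69^2 ≡ 121
69^4 ≡ 141
69^7 ≡ 99
69^8 ≡ 16
69^14 ≡ 86
69^16 ≡ 111
69^28 ≡ 1
Thus |⟨69⟩| = ord(69) = 28.
Index = |(Z/145Z)^×| / |⟨69⟩| = 112 / 28 = 4.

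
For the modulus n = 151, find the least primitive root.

6

φ(151) = 151 − 1 = 150 = 2 · 3 · 5^2.
g is a primitive root iff g^(150/q) ≢ 1 (mod 151) for each prime q ∈ {2, 3, 5}.
g = 2: 2^75 ≡ 1 — hits 1, so not a primitive root.
g = 3: 3^75 ≡ 150; 3^50 ≡ 1 — hits 1, so not a primitive root.
g = 4: 4^75 ≡ 1 — hits 1, so not a primitive root.
g = 5: 5^75 ≡ 1 — hits 1, so not a primitive root.
g = 6: 6^75 ≡ 150; 6^50 ≡ 32; 6^30 ≡ 59 — none is 1, so 6 is a primitive root.
The smallest primitive root modulo 151 is 6.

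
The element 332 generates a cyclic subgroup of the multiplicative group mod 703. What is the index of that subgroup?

ord(332) | φ(703) = φ(19·37) = (19−1)·(37−1) = 18·36 = 648 = 2^3 · 3^4.
Divisors of 648: 1, 2, 3, 4, 6, 8, 9, 12, 18, 24, 27, 36, 54, 72, 81, 108, 162, 216, 324, 648.
Check 332^d mod 703 for each divisor in increasing order:
332^1 ≡ 332 (mod 703)
332^2 ≡ 556 (mod 703)
332^3 ≡ 406 (mod 703)
332^4 ≡ 519 (mod 703)
332^6 ≡ 334 (mod 703)
332^8 ≡ 112 (mod 703)
332^9 ≡ 628 (mod 703)
332^12 ≡ 482 (mod 703)
332^18 ≡ 1 (mod 703) ✓
Thus |⟨332⟩| = ord(332) = 18.
[(Z/703Z)^× : ⟨332⟩] = 648/18 = 36.

36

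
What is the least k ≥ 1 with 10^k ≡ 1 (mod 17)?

16

ord(10) | φ(17) = 17 − 1 = 16 = 2^4.
Divisors of 16: 1, 2, 4, 8, 16.
Evaluate successive powers at the divisors of 16:
10^1 ≡ 10 (mod 17)
10^2 ≡ 15 (mod 17)
10^4 ≡ 4 (mod 17)
10^8 ≡ 16 (mod 17)
10^16 ≡ 1 (mod 17) ✓
So ord_17(10) = 16.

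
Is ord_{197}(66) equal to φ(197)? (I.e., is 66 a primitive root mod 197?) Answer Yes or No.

Yes

φ(197) = 197 − 1 = 196 = 2^2 · 7^2.
Test 66^(196/q) mod 197 for each prime factor q of 196:
66^98 ≡ 196 (mod 197)  [q = 2: ≢ 1 ✓]
66^28 ≡ 104 (mod 197)  [q = 7: ≢ 1 ✓]
Every test exponent gives a nontrivial residue, hence 66 generates the full group.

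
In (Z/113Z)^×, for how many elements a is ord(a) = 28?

φ(113) = 113 − 1 = 112 = 2^4 · 7.
In a cyclic group of order 112, there are φ(d) elements of order d for each divisor d of 112, and zero for non-divisors.
28 = 2^2 · 7 divides 112, and φ(28) = 12.

12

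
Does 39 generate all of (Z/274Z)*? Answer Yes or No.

No

φ(274) = φ(2)·φ(137) = 1·136 = 136 = 2^3 · 17.
An element g generates (Z/274Z)^× iff g^(136/q) ≢ 1 (mod 274) for each prime q ∈ {2, 17}.
39^68 ≡ 1 (mod 274)  [q = 2: ≡ 1 ✗]
39^8 ≡ 193 (mod 274)  [q = 17: ≢ 1 ✓]
The check at q = 2 fails, so 39 generates a proper subgroup.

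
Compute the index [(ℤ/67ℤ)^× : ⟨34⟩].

ord(34) | φ(67) = 67 − 1 = 66 = 2 · 3 · 11.
Divisors of 66: 1, 2, 3, 6, 11, 22, 33, 66.
Check 34^d mod 67 for each divisor in increasing order:
34^1 ≡ 34 (mod 67)
34^2 ≡ 17 (mod 67)
34^3 ≡ 42 (mod 67)
34^6 ≡ 22 (mod 67)
34^11 ≡ 30 (mod 67)
34^22 ≡ 29 (mod 67)
34^33 ≡ 66 (mod 67)
34^66 ≡ 1 (mod 67) ✓
So ord_67(34) = 66, hence |⟨34⟩| = 66.
The index is φ(67) / ord(34) = 66 / 66 = 1.

1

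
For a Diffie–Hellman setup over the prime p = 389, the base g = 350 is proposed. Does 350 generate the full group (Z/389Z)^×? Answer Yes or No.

Yes

φ(389) = 389 − 1 = 388 = 2^2 · 97.
350 is a primitive root mod 389 iff 350^(φ(389)/q) ≢ 1 for every prime q | φ(389), i.e. q ∈ {2, 97}.
350^194 ≡ 388 (mod 389)  [q = 2: ≢ 1 ✓]
350^4 ≡ 58 (mod 389)  [q = 97: ≢ 1 ✓]
None equal 1, so ord_389(350) = 388: 350 is a primitive root.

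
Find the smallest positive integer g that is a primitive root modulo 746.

φ(746) = φ(2)·φ(373) = 1·372 = 372 = 2^2 · 3 · 31.
Test candidates g = 2, 3, … against the prime factors q ∈ {2, 3, 31} of φ(746): g is a generator iff g^(372/q) ≢ 1 for every such q.
g = 2: gcd(2, 746) = 2 > 1, not a unit — skip.
g = 3: 3^186 ≡ 1 — hits 1, so not a primitive root.
g = 4: gcd(4, 746) = 2 > 1, not a unit — skip.
g = 5: 5^186 ≡ 745; 5^124 ≡ 657; 5^12 ≡ 189 — none is 1, so 5 is a primitive root.
Hence the least primitive root of 746 is 5.

5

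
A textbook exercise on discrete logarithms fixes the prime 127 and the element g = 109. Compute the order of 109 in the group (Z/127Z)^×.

126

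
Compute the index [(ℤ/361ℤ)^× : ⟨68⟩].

The order of 68 must divide φ(361) = φ(19^2) = 19·(19−1) = 342 = 2 · 3^2 · 19.
Divisors of 342: 1, 2, 3, 6, 9, 18, 19, 38, 57, 114, 171, 342.
Check 68^d mod 361 for each divisor in increasing order:
68^1 ≡ 68 (mod 361)
68^2 ≡ 292 (mod 361)
68^3 ≡ 1 (mod 361) ✓
The order of 68 is 3, so the subgroup it generates has 3 elements.
[(Z/361Z)^× : ⟨68⟩] = 342/3 = 114.

114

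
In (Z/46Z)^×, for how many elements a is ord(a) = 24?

φ(46) = φ(2)·φ(23) = 1·22 = 22 = 2 · 11.
In a cyclic group of order 22, there are φ(d) elements of order d for each divisor d of 22, and zero for non-divisors.
Since 24 ∤ 22, the count is 0.

0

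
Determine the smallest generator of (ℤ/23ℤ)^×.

5

φ(23) = 23 − 1 = 22 = 2 · 11.
Test candidates g = 2, 3, … against the prime factors q ∈ {2, 11} of φ(23): g is a generator iff g^(22/q) ≢ 1 for every such q.
g = 2: 2^11 ≡ 1 — hits 1, so not a primitive root.
g = 3: 3^11 ≡ 1 — hits 1, so not a primitive root.
g = 4: 4^11 ≡ 1 — hits 1, so not a primitive root.
g = 5: 5^11 ≡ 22; 5^2 ≡ 2 — none is 1, so 5 is a primitive root.
So 5 is the smallest generator of (Z/23Z)^×.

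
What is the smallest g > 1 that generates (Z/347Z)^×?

2

φ(347) = 347 − 1 = 346 = 2 · 173.
Test candidates g = 2, 3, … against the prime factors q ∈ {2, 173} of φ(347): g is a generator iff g^(346/q) ≢ 1 for every such q.
g = 2: 2^173 ≡ 346; 2^2 ≡ 4 — none is 1, so 2 is a primitive root.
So 2 is the smallest generator of (Z/347Z)^×.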